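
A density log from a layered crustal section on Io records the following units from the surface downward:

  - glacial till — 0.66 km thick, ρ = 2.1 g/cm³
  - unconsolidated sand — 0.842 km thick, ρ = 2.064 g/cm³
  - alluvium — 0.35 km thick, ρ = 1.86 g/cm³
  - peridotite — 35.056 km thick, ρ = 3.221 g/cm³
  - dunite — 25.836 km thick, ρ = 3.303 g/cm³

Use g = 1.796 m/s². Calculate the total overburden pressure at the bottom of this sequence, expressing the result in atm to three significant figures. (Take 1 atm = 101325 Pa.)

3580 atm

glacial till: 2100 kg/m³ × 1.796 m/s² × 660 m = 2.489×10^6 Pa = 24.57 atm
unconsolidated sand: 2064 kg/m³ × 1.796 m/s² × 842 m = 3.121×10^6 Pa = 30.80 atm
alluvium: 1860 kg/m³ × 1.796 m/s² × 350 m = 1.169×10^6 Pa = 11.54 atm
peridotite: 3221 kg/m³ × 1.796 m/s² × 35056 m = 2.028×10^8 Pa = 2001 atm
dunite: 3303 kg/m³ × 1.796 m/s² × 25836 m = 1.533×10^8 Pa = 1513 atm
Total = 24.57 + 30.80 + 11.54 + 2001 + 1513 = 3580.9 atm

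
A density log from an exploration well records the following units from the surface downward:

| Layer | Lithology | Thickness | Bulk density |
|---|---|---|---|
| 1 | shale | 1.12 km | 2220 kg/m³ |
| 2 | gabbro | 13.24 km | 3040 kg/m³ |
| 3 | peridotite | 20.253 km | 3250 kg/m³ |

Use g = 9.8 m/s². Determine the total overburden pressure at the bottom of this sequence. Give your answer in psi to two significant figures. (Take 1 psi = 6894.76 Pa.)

150000 psi

shale: 2220 kg/m³ × 9.8 m/s² × 1120 m = 2.437×10^7 Pa = 3534 psi
gabbro: 3040 kg/m³ × 9.8 m/s² × 13240 m = 3.944×10^8 Pa = 57210 psi
peridotite: 3250 kg/m³ × 9.8 m/s² × 20253 m = 6.451×10^8 Pa = 93558 psi
Total = 3534 + 57210 + 93558 = 1.5430×10^5 psi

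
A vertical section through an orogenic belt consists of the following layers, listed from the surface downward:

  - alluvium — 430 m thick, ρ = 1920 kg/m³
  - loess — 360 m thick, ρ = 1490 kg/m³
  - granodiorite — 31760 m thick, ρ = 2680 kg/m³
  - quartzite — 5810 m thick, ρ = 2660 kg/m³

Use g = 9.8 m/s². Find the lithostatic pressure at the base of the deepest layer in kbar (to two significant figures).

10 kbar

alluvium: 1920 kg/m³ × 9.8 m/s² × 430 m = 8.091×10^6 Pa = 0.08091 kbar
loess: 1490 kg/m³ × 9.8 m/s² × 360 m = 5.257×10^6 Pa = 0.05257 kbar
granodiorite: 2680 kg/m³ × 9.8 m/s² × 31760 m = 8.341×10^8 Pa = 8.341 kbar
quartzite: 2660 kg/m³ × 9.8 m/s² × 5810 m = 1.515×10^8 Pa = 1.515 kbar
Total = 0.08091 + 0.05257 + 8.341 + 1.515 = 9.9895 kbar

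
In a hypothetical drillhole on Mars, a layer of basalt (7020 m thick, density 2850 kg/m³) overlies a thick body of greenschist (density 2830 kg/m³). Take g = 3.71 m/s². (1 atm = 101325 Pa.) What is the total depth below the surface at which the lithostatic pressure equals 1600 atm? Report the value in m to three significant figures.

Pressure at base of upper layers: 2850×3.71×7020 = 7.423×10^7 Pa = 732.6 atm
Remaining pressure to be supplied by greenschist: 1.621×10^8 − 7.423×10^7 = 8.789×10^7 Pa
Additional depth in greenschist = 8.789×10^7 Pa / (2830 kg/m³ × 3.71 m/s²) = 8371.4 m
Total depth = 7020 m + 8371.4 m = 15391 m

15400 m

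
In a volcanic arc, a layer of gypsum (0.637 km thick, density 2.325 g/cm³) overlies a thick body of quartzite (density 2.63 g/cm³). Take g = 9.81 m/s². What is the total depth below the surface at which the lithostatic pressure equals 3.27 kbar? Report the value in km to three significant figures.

12.7 km

Pressure at base of upper layers: 2325×9.81×637 = 1.453×10^7 Pa = 0.1453 kbar
Remaining pressure to be supplied by quartzite: 3.270×10^8 − 1.453×10^7 = 3.125×10^8 Pa
Additional depth in quartzite = 3.125×10^8 Pa / (2630 kg/m³ × 9.81 m/s²) = 12111 m
Total depth = 637 m + 12111 m = 12748 m
= 12.748 km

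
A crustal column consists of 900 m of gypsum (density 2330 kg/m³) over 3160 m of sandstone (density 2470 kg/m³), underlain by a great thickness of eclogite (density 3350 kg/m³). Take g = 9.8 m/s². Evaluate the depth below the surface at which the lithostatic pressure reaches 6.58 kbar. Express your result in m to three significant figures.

Pressure at base of upper layers: 2330×9.8×900 + 2470×9.8×3160 = 9.704×10^7 Pa = 0.9704 kbar
Remaining pressure to be supplied by eclogite: 6.580×10^8 − 9.704×10^7 = 5.610×10^8 Pa
Additional depth in eclogite = 5.610×10^8 Pa / (3350 kg/m³ × 9.8 m/s²) = 17087 m
Total depth = 4060 m + 17087 m = 21147 m

21100 m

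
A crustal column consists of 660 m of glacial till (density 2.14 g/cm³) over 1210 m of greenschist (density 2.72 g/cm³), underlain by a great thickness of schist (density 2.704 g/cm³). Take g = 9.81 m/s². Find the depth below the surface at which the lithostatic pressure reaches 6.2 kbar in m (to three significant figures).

23500 m

Pressure at base of upper layers: 2140×9.81×660 + 2720×9.81×1210 = 4.614×10^7 Pa = 0.4614 kbar
Remaining pressure to be supplied by schist: 6.200×10^8 − 4.614×10^7 = 5.739×10^8 Pa
Additional depth in schist = 5.739×10^8 Pa / (2704 kg/m³ × 9.81 m/s²) = 21634 m
Total depth = 1870 m + 21634 m = 23504 m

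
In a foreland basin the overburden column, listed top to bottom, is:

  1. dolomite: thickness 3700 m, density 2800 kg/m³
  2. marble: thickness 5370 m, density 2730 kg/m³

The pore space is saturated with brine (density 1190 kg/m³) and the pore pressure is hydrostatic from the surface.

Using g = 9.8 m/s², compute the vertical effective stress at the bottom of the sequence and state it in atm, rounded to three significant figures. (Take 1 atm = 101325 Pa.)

1380 atm

Overburden (lithostatic) stress σ_v:
dolomite: 2800 kg/m³ × 9.8 m/s² × 3700 m = 1.015×10^8 Pa = 101.5 MPa
marble: 2730 kg/m³ × 9.8 m/s² × 5370 m = 1.437×10^8 Pa = 143.7 MPa
Total = 101.5 + 143.7 = 245.20 MPa
Pore pressure P_p = 1190 kg/m³ × 9.8 m/s² × 9070 m = 1.058×10^8 Pa = 105.8 MPa
Effective stress σ' = σ_v − P_p = 245.2 − 105.8 = 139.42 MPa = 1376.0 atm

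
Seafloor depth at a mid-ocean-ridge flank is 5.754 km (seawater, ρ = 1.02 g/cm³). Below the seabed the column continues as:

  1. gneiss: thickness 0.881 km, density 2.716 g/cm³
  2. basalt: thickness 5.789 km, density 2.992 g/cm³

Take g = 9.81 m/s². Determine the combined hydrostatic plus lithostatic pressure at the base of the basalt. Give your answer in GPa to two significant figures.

seawater: 1020 kg/m³ × 9.81 m/s² × 5754 m = 5.758×10^7 Pa = 0.05758 GPa
gneiss: 2716 kg/m³ × 9.81 m/s² × 881 m = 2.347×10^7 Pa = 0.02347 GPa
basalt: 2992 kg/m³ × 9.81 m/s² × 5789 m = 1.699×10^8 Pa = 0.1699 GPa
Total = 0.05758 + 0.02347 + 0.1699 = 0.25096 GPa

0.25 GPa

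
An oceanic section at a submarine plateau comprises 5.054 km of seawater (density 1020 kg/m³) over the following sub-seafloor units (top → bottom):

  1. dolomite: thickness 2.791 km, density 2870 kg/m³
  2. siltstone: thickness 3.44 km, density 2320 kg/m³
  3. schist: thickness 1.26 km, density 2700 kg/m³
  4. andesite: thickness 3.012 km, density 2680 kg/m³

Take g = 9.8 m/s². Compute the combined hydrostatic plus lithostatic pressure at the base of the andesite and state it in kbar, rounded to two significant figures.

seawater: 1020 kg/m³ × 9.8 m/s² × 5054 m = 5.052×10^7 Pa = 0.5052 kbar
dolomite: 2870 kg/m³ × 9.8 m/s² × 2791 m = 7.850×10^7 Pa = 0.7850 kbar
siltstone: 2320 kg/m³ × 9.8 m/s² × 3440 m = 7.821×10^7 Pa = 0.7821 kbar
schist: 2700 kg/m³ × 9.8 m/s² × 1260 m = 3.334×10^7 Pa = 0.3334 kbar
andesite: 2680 kg/m³ × 9.8 m/s² × 3012 m = 7.911×10^7 Pa = 0.7911 kbar
Total = 0.5052 + 0.7850 + 0.7821 + 0.3334 + 0.7911 = 3.1968 kbar

3.2 kbar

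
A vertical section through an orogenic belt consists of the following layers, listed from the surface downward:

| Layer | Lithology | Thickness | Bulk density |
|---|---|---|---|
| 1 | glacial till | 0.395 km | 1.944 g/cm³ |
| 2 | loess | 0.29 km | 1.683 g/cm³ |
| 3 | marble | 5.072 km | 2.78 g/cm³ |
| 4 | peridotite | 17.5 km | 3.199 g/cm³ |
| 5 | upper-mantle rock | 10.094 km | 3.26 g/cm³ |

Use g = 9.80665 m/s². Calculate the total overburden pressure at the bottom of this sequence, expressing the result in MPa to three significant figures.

glacial till: 1944 kg/m³ × 9.80665 m/s² × 395 m = 7.530×10^6 Pa = 7.530 MPa
loess: 1683 kg/m³ × 9.80665 m/s² × 290 m = 4.786×10^6 Pa = 4.786 MPa
marble: 2780 kg/m³ × 9.80665 m/s² × 5072 m = 1.383×10^8 Pa = 138.3 MPa
peridotite: 3199 kg/m³ × 9.80665 m/s² × 17500 m = 5.490×10^8 Pa = 549.0 MPa
upper-mantle rock: 3260 kg/m³ × 9.80665 m/s² × 10094 m = 3.227×10^8 Pa = 322.7 MPa
Total = 7.530 + 4.786 + 138.3 + 549.0 + 322.7 = 1022.3 MPa

1020 MPa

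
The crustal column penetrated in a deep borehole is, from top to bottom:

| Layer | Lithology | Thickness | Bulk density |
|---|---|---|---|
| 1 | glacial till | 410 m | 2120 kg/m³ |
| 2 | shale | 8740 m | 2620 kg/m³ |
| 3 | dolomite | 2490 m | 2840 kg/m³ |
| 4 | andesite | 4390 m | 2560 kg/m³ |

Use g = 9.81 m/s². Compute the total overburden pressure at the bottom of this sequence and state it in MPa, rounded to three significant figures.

413 MPa

glacial till: 2120 kg/m³ × 9.81 m/s² × 410 m = 8.527×10^6 Pa = 8.527 MPa
shale: 2620 kg/m³ × 9.81 m/s² × 8740 m = 2.246×10^8 Pa = 224.6 MPa
dolomite: 2840 kg/m³ × 9.81 m/s² × 2490 m = 6.937×10^7 Pa = 69.37 MPa
andesite: 2560 kg/m³ × 9.81 m/s² × 4390 m = 1.102×10^8 Pa = 110.2 MPa
Total = 8.527 + 224.6 + 69.37 + 110.2 = 412.79 MPa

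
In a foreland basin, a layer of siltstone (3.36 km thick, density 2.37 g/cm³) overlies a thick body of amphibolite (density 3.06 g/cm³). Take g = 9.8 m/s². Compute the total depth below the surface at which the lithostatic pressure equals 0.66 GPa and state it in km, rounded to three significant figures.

22.8 km

Pressure at base of upper layers: 2370×9.8×3360 = 7.804×10^7 Pa = 0.07804 GPa
Remaining pressure to be supplied by amphibolite: 6.600×10^8 − 7.804×10^7 = 5.820×10^8 Pa
Additional depth in amphibolite = 5.820×10^8 Pa / (3060 kg/m³ × 9.8 m/s²) = 19406 m
Total depth = 3360 m + 19406 m = 22766 m
= 22.766 km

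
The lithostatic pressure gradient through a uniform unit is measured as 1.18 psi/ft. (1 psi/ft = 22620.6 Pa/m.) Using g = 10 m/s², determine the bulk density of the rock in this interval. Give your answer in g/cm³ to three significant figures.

2.67 g/cm³

ρ = (dP/dz)/g = 1.18 psi/ft / 10 m/s² = 26692 Pa/m / 10 m/s² = 2669.2 kg/m³
= 2.669 g/cm³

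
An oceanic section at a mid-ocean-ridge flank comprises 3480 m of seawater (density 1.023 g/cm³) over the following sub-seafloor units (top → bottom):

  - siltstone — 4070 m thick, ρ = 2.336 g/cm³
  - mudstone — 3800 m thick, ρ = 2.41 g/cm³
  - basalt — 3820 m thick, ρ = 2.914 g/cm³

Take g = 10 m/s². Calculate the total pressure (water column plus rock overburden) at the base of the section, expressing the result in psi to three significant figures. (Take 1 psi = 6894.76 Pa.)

48400 psi

seawater: 1023 kg/m³ × 10 m/s² × 3480 m = 3.560×10^7 Pa = 5163 psi
siltstone: 2336 kg/m³ × 10 m/s² × 4070 m = 9.508×10^7 Pa = 13789 psi
mudstone: 2410 kg/m³ × 10 m/s² × 3800 m = 9.158×10^7 Pa = 13283 psi
basalt: 2914 kg/m³ × 10 m/s² × 3820 m = 1.113×10^8 Pa = 16145 psi
Total = 5163 + 13789 + 13283 + 16145 = 48380 psi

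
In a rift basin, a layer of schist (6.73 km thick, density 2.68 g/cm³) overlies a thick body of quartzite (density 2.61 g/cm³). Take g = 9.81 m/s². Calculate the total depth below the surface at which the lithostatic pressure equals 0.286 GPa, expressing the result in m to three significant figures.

11000 m

Pressure at base of upper layers: 2680×9.81×6730 = 1.769×10^8 Pa = 0.1769 GPa
Remaining pressure to be supplied by quartzite: 2.860×10^8 − 1.769×10^8 = 1.091×10^8 Pa
Additional depth in quartzite = 1.091×10^8 Pa / (2610 kg/m³ × 9.81 m/s²) = 4259.6 m
Total depth = 6730 m + 4259.6 m = 10990 m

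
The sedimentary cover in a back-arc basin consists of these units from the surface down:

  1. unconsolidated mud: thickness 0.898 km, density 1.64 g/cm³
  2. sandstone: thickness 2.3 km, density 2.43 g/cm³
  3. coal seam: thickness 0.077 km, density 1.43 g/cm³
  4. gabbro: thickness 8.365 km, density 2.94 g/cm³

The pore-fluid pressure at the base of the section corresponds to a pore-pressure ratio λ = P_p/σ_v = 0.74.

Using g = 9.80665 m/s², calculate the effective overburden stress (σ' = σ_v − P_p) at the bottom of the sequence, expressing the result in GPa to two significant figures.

Overburden (lithostatic) stress σ_v:
unconsolidated mud: 1640 kg/m³ × 9.80665 m/s² × 898 m = 1.444×10^7 Pa = 14.44 MPa
sandstone: 2430 kg/m³ × 9.80665 m/s² × 2300 m = 5.481×10^7 Pa = 54.81 MPa
coal seam: 1430 kg/m³ × 9.80665 m/s² × 77 m = 1.080×10^6 Pa = 1.080 MPa
gabbro: 2940 kg/m³ × 9.80665 m/s² × 8365 m = 2.412×10^8 Pa = 241.2 MPa
Total = 14.44 + 54.81 + 1.080 + 241.2 = 311.51 MPa
Pore pressure P_p = λ·σ_v = 0.74 × 311.5 MPa = 230.5 MPa
Effective stress σ' = σ_v − P_p = 311.5 − 230.5 = 80.992 MPa = 0.080992 GPa

0.081 GPa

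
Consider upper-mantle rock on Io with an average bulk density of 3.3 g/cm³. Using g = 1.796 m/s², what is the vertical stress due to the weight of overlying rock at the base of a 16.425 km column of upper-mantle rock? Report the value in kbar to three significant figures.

0.973 kbar

upper-mantle rock: 3300 kg/m³ × 1.796 m/s² × 16425 m = 9.735×10^7 Pa = 0.9735 kbar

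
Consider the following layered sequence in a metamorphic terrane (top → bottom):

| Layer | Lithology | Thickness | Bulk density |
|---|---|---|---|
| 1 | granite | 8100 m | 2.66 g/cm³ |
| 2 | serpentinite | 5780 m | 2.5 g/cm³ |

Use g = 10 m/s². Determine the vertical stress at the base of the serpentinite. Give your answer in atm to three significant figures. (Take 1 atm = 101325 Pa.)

granite: 2660 kg/m³ × 10 m/s² × 8100 m = 2.155×10^8 Pa = 2126 atm
serpentinite: 2500 kg/m³ × 10 m/s² × 5780 m = 1.445×10^8 Pa = 1426 atm
Total = 2126 + 1426 = 3552.5 atm

3550 atm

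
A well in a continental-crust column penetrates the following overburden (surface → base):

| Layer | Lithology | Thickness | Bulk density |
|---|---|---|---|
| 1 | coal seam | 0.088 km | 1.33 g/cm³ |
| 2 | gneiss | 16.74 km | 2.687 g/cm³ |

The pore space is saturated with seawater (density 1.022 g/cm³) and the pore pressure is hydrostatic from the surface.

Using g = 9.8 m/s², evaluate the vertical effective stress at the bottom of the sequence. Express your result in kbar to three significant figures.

Overburden (lithostatic) stress σ_v:
coal seam: 1330 kg/m³ × 9.8 m/s² × 88 m = 1.147×10^6 Pa = 1.147 MPa
gneiss: 2687 kg/m³ × 9.8 m/s² × 16740 m = 4.408×10^8 Pa = 440.8 MPa
Total = 1.147 + 440.8 = 441.95 MPa
Pore pressure P_p = 1022 kg/m³ × 9.8 m/s² × 16828 m = 1.685×10^8 Pa = 168.5 MPa
Effective stress σ' = σ_v − P_p = 442.0 − 168.5 = 273.41 MPa = 2.7341 kbar

2.73 kbar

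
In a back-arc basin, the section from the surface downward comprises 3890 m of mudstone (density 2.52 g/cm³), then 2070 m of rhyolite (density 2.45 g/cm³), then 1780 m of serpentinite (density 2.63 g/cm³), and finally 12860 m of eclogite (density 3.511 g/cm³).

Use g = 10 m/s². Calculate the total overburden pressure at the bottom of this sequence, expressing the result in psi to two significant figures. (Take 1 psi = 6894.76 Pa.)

mudstone: 2520 kg/m³ × 10 m/s² × 3890 m = 9.803×10^7 Pa = 14218 psi
rhyolite: 2450 kg/m³ × 10 m/s² × 2070 m = 5.072×10^7 Pa = 7356 psi
serpentinite: 2630 kg/m³ × 10 m/s² × 1780 m = 4.681×10^7 Pa = 6790 psi
eclogite: 3511 kg/m³ × 10 m/s² × 12860 m = 4.515×10^8 Pa = 65487 psi
Total = 14218 + 7356 + 6790 + 65487 = 93850 psi

94000 psi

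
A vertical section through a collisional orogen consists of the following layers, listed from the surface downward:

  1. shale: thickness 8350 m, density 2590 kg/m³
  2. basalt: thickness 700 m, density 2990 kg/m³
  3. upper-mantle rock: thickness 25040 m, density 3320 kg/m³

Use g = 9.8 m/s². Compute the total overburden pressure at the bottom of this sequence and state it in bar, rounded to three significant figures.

shale: 2590 kg/m³ × 9.8 m/s² × 8350 m = 2.119×10^8 Pa = 2119 bar
basalt: 2990 kg/m³ × 9.8 m/s² × 700 m = 2.051×10^7 Pa = 205.1 bar
upper-mantle rock: 3320 kg/m³ × 9.8 m/s² × 25040 m = 8.147×10^8 Pa = 8147 bar
Total = 2119 + 205.1 + 8147 = 10472 bar

10500 bar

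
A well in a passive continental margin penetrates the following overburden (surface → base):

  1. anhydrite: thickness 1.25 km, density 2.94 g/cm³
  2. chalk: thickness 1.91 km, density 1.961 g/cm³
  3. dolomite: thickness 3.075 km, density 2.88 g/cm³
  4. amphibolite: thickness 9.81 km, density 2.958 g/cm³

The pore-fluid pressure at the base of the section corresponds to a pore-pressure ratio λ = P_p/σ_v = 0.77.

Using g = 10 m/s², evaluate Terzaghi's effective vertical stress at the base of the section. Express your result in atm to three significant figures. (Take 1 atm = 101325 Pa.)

Overburden (lithostatic) stress σ_v:
anhydrite: 2940 kg/m³ × 10 m/s² × 1250 m = 3.675×10^7 Pa = 36.75 MPa
chalk: 1961 kg/m³ × 10 m/s² × 1910 m = 3.746×10^7 Pa = 37.46 MPa
dolomite: 2880 kg/m³ × 10 m/s² × 3075 m = 8.856×10^7 Pa = 88.56 MPa
amphibolite: 2958 kg/m³ × 10 m/s² × 9810 m = 2.902×10^8 Pa = 290.2 MPa
Total = 36.75 + 37.46 + 88.56 + 290.2 = 452.94 MPa
Pore pressure P_p = λ·σ_v = 0.77 × 452.9 MPa = 348.8 MPa
Effective stress σ' = σ_v − P_p = 452.9 − 348.8 = 104.18 MPa = 1028.2 atm

1030 atm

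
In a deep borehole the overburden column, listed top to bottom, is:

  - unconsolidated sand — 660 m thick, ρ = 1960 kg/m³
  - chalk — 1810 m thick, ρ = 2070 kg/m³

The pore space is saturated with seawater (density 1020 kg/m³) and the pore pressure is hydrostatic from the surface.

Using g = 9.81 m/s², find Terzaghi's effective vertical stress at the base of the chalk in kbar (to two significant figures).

0.25 kbar

Overburden (lithostatic) stress σ_v:
unconsolidated sand: 1960 kg/m³ × 9.81 m/s² × 660 m = 1.269×10^7 Pa = 12.69 MPa
chalk: 2070 kg/m³ × 9.81 m/s² × 1810 m = 3.676×10^7 Pa = 36.76 MPa
Total = 12.69 + 36.76 = 49.445 MPa
Pore pressure P_p = 1020 kg/m³ × 9.81 m/s² × 2470 m = 2.472×10^7 Pa = 24.72 MPa
Effective stress σ' = σ_v − P_p = 49.45 − 24.72 = 24.730 MPa = 0.24730 kbar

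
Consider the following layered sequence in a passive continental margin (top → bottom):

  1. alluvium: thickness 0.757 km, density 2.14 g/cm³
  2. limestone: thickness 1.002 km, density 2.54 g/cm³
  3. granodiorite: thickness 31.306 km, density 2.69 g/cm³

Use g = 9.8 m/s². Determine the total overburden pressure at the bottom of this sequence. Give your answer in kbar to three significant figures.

alluvium: 2140 kg/m³ × 9.8 m/s² × 757 m = 1.588×10^7 Pa = 0.1588 kbar
limestone: 2540 kg/m³ × 9.8 m/s² × 1002 m = 2.494×10^7 Pa = 0.2494 kbar
granodiorite: 2690 kg/m³ × 9.8 m/s² × 31306 m = 8.253×10^8 Pa = 8.253 kbar
Total = 0.1588 + 0.2494 + 8.253 = 8.6611 kbar

8.66 kbar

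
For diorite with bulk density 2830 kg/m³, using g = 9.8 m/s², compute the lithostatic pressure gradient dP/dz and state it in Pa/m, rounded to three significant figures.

dP/dz = ρg = 2830 kg/m³ × 9.8 m/s² = 27734 Pa/m

27700 Pa/m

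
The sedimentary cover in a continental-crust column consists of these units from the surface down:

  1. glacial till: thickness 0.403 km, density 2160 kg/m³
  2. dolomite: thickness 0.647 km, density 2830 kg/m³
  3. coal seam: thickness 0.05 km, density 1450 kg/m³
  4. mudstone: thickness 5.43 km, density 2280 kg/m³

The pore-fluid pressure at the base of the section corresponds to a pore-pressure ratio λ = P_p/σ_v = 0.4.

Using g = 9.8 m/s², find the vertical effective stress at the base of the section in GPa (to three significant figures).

Overburden (lithostatic) stress σ_v:
glacial till: 2160 kg/m³ × 9.8 m/s² × 403 m = 8.531×10^6 Pa = 8.531 MPa
dolomite: 2830 kg/m³ × 9.8 m/s² × 647 m = 1.794×10^7 Pa = 17.94 MPa
coal seam: 1450 kg/m³ × 9.8 m/s² × 50 m = 7.105×10^5 Pa = 0.7105 MPa
mudstone: 2280 kg/m³ × 9.8 m/s² × 5430 m = 1.213×10^8 Pa = 121.3 MPa
Total = 8.531 + 17.94 + 0.7105 + 121.3 = 148.51 MPa
Pore pressure P_p = λ·σ_v = 0.4 × 148.5 MPa = 59.41 MPa
Effective stress σ' = σ_v − P_p = 148.5 − 59.41 = 89.108 MPa = 0.089108 GPa

0.0891 GPa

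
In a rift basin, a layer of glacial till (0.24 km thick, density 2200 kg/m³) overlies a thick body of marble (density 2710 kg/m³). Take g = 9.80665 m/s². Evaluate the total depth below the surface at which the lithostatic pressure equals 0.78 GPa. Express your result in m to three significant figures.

Pressure at base of upper layers: 2200×9.80665×240 = 5.178×10^6 Pa = 5.178×10^-3 GPa
Remaining pressure to be supplied by marble: 7.800×10^8 − 5.178×10^6 = 7.748×10^8 Pa
Additional depth in marble = 7.748×10^8 Pa / (2710 kg/m³ × 9.80665 m/s²) = 29155 m
Total depth = 240 m + 29155 m = 29395 m

29400 m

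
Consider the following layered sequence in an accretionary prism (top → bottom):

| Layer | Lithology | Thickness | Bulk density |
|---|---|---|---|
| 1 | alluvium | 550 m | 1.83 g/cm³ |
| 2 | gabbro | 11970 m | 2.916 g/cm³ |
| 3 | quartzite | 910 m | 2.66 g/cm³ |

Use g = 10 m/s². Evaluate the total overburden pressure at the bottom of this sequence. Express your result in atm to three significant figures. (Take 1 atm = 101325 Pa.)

3780 atm

alluvium: 1830 kg/m³ × 10 m/s² × 550 m = 1.006×10^7 Pa = 99.33 atm
gabbro: 2916 kg/m³ × 10 m/s² × 11970 m = 3.490×10^8 Pa = 3445 atm
quartzite: 2660 kg/m³ × 10 m/s² × 910 m = 2.421×10^7 Pa = 238.9 atm
Total = 99.33 + 3445 + 238.9 = 3783.0 atm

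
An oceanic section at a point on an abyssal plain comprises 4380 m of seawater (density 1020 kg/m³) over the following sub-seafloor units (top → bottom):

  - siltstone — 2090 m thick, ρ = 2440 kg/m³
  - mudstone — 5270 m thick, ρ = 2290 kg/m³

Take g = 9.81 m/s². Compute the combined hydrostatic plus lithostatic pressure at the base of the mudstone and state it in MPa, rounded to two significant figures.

seawater: 1020 kg/m³ × 9.81 m/s² × 4380 m = 4.383×10^7 Pa = 43.83 MPa
siltstone: 2440 kg/m³ × 9.81 m/s² × 2090 m = 5.003×10^7 Pa = 50.03 MPa
mudstone: 2290 kg/m³ × 9.81 m/s² × 5270 m = 1.184×10^8 Pa = 118.4 MPa
Total = 43.83 + 50.03 + 118.4 = 212.24 MPa

210 MPa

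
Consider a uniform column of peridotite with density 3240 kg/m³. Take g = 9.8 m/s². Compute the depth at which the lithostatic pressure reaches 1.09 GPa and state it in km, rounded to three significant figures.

h = P/(ρg) = 1.09 GPa / (3240 kg/m³ × 9.8 m/s²) = 1.090×10^9 Pa / 31752 Pa/m = 34329 m
= 34.329 km

34.3 km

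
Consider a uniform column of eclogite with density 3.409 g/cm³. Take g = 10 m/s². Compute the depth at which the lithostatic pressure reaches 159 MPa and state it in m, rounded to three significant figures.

4660 m

h = P/(ρg) = 159 MPa / (3409 kg/m³ × 10 m/s²) = 1.590×10^8 Pa / 34090 Pa/m = 4664.1 m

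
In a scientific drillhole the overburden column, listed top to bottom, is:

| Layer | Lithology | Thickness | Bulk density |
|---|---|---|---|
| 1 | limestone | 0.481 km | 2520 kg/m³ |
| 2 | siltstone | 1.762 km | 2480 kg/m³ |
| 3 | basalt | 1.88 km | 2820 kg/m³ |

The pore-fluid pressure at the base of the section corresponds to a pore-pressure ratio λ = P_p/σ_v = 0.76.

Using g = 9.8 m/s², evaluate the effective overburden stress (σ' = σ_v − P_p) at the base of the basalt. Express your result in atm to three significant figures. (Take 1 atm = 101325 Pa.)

253 atm

Overburden (lithostatic) stress σ_v:
limestone: 2520 kg/m³ × 9.8 m/s² × 481 m = 1.188×10^7 Pa = 11.88 MPa
siltstone: 2480 kg/m³ × 9.8 m/s² × 1762 m = 4.282×10^7 Pa = 42.82 MPa
basalt: 2820 kg/m³ × 9.8 m/s² × 1880 m = 5.196×10^7 Pa = 51.96 MPa
Total = 11.88 + 42.82 + 51.96 = 106.66 MPa
Pore pressure P_p = λ·σ_v = 0.76 × 106.7 MPa = 81.06 MPa
Effective stress σ' = σ_v − P_p = 106.7 − 81.06 = 25.598 MPa = 252.63 atm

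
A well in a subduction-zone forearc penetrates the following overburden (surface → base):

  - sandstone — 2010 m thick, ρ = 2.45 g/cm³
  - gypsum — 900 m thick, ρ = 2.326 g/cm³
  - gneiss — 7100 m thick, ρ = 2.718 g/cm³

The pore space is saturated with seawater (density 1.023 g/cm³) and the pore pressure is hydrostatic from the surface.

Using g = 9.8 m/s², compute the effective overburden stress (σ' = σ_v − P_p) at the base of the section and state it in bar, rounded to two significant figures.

Overburden (lithostatic) stress σ_v:
sandstone: 2450 kg/m³ × 9.8 m/s² × 2010 m = 4.826×10^7 Pa = 48.26 MPa
gypsum: 2326 kg/m³ × 9.8 m/s² × 900 m = 2.052×10^7 Pa = 20.52 MPa
gneiss: 2718 kg/m³ × 9.8 m/s² × 7100 m = 1.891×10^8 Pa = 189.1 MPa
Total = 48.26 + 20.52 + 189.1 = 257.89 MPa
Pore pressure P_p = 1023 kg/m³ × 9.8 m/s² × 10010 m = 1.004×10^8 Pa = 100.4 MPa
Effective stress σ' = σ_v − P_p = 257.9 − 100.4 = 157.54 MPa = 1575.4 bar

1600 bar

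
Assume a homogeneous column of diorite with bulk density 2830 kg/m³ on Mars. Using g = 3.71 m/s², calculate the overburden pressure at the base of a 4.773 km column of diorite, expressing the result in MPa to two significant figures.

diorite: 2830 kg/m³ × 3.71 m/s² × 4773 m = 5.011×10^7 Pa = 50.11 MPa

50 MPa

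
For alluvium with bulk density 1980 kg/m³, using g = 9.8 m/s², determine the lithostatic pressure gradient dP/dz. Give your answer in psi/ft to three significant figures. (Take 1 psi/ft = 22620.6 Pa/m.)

dP/dz = ρg = 1980 kg/m³ × 9.8 m/s² = 19404 Pa/m
= 19404 Pa/m × (1 psi/ft / 22621 Pa/m) = 0.85780 psi/ft

0.858 psi/ft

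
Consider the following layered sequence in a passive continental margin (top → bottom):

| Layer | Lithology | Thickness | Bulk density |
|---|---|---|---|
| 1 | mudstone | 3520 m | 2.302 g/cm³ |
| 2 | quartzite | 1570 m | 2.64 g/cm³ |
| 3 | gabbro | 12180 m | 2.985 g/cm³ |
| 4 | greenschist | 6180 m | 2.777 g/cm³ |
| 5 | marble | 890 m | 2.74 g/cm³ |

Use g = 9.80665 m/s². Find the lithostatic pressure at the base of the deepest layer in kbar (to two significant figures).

mudstone: 2302 kg/m³ × 9.80665 m/s² × 3520 m = 7.946×10^7 Pa = 0.7946 kbar
quartzite: 2640 kg/m³ × 9.80665 m/s² × 1570 m = 4.065×10^7 Pa = 0.4065 kbar
gabbro: 2985 kg/m³ × 9.80665 m/s² × 12180 m = 3.565×10^8 Pa = 3.565 kbar
greenschist: 2777 kg/m³ × 9.80665 m/s² × 6180 m = 1.683×10^8 Pa = 1.683 kbar
marble: 2740 kg/m³ × 9.80665 m/s² × 890 m = 2.391×10^7 Pa = 0.2391 kbar
Total = 0.7946 + 0.4065 + 3.565 + 1.683 + 0.2391 = 6.6887 kbar

6.7 kbar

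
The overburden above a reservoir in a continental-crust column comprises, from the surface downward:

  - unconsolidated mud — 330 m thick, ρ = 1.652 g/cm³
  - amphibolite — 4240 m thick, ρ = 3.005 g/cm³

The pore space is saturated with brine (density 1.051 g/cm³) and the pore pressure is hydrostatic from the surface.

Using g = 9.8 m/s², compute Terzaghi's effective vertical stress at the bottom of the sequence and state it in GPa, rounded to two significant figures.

0.083 GPa

Overburden (lithostatic) stress σ_v:
unconsolidated mud: 1652 kg/m³ × 9.8 m/s² × 330 m = 5.343×10^6 Pa = 5.343 MPa
amphibolite: 3005 kg/m³ × 9.8 m/s² × 4240 m = 1.249×10^8 Pa = 124.9 MPa
Total = 5.343 + 124.9 = 130.21 MPa
Pore pressure P_p = 1051 kg/m³ × 9.8 m/s² × 4570 m = 4.707×10^7 Pa = 47.07 MPa
Effective stress σ' = σ_v − P_p = 130.2 − 47.07 = 83.136 MPa = 0.083136 GPa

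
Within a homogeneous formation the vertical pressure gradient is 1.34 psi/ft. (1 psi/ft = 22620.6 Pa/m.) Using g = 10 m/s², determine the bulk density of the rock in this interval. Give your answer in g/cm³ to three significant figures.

3.03 g/cm³

ρ = (dP/dz)/g = 1.34 psi/ft / 10 m/s² = 30312 Pa/m / 10 m/s² = 3031.2 kg/m³
= 3.031 g/cm³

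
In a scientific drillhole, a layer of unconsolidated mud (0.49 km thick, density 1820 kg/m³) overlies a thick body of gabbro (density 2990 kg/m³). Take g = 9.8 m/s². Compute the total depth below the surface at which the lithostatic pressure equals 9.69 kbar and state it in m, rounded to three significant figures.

33300 m

Pressure at base of upper layers: 1820×9.8×490 = 8.740×10^6 Pa = 0.08740 kbar
Remaining pressure to be supplied by gabbro: 9.690×10^8 − 8.740×10^6 = 9.603×10^8 Pa
Additional depth in gabbro = 9.603×10^8 Pa / (2990 kg/m³ × 9.8 m/s²) = 32771 m
Total depth = 490 m + 32771 m = 33261 m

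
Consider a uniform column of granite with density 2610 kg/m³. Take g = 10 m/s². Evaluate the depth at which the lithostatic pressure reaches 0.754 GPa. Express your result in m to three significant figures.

28900 m

h = P/(ρg) = 0.754 GPa / (2610 kg/m³ × 10 m/s²) = 7.540×10^8 Pa / 26100 Pa/m = 28889 m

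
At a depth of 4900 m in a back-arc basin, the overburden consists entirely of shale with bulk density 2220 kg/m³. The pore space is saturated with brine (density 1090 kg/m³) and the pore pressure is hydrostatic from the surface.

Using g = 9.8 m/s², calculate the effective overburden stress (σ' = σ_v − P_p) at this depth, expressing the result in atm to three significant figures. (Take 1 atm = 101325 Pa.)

536 atm

Overburden (lithostatic) stress σ_v:
shale: 2220 kg/m³ × 9.8 m/s² × 4900 m = 1.066×10^8 Pa = 106.6 MPa
Pore pressure P_p = 1090 kg/m³ × 9.8 m/s² × 4900 m = 5.234×10^7 Pa = 52.34 MPa
Effective stress σ' = σ_v − P_p = 106.6 − 52.34 = 54.263 MPa = 535.53 atm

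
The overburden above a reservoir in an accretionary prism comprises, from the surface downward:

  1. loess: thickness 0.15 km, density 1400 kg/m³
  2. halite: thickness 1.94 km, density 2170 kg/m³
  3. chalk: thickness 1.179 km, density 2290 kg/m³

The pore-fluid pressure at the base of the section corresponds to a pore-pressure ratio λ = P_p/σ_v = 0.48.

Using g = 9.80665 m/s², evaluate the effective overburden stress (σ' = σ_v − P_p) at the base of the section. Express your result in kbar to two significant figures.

0.36 kbar

Overburden (lithostatic) stress σ_v:
loess: 1400 kg/m³ × 9.80665 m/s² × 150 m = 2.059×10^6 Pa = 2.059 MPa
halite: 2170 kg/m³ × 9.80665 m/s² × 1940 m = 4.128×10^7 Pa = 41.28 MPa
chalk: 2290 kg/m³ × 9.80665 m/s² × 1179 m = 2.648×10^7 Pa = 26.48 MPa
Total = 2.059 + 41.28 + 26.48 = 69.821 MPa
Pore pressure P_p = λ·σ_v = 0.48 × 69.82 MPa = 33.51 MPa
Effective stress σ' = σ_v − P_p = 69.82 − 33.51 = 36.307 MPa = 0.36307 kbar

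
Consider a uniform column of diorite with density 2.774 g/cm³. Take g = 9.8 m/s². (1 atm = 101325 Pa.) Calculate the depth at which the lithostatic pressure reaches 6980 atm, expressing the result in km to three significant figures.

h = P/(ρg) = 6980 atm / (2774 kg/m³ × 9.8 m/s²) = 7.072×10^8 Pa / 27185 Pa/m = 26016 m
= 26.016 km

26.0 km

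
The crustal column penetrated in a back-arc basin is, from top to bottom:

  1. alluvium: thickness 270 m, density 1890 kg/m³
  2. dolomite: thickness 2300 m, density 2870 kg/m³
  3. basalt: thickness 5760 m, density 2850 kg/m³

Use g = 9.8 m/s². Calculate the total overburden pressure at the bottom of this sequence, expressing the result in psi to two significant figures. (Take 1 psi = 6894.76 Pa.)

alluvium: 1890 kg/m³ × 9.8 m/s² × 270 m = 5.001×10^6 Pa = 725.3 psi
dolomite: 2870 kg/m³ × 9.8 m/s² × 2300 m = 6.469×10^7 Pa = 9382 psi
basalt: 2850 kg/m³ × 9.8 m/s² × 5760 m = 1.609×10^8 Pa = 23333 psi
Total = 725.3 + 9382 + 23333 = 33441 psi

33000 psi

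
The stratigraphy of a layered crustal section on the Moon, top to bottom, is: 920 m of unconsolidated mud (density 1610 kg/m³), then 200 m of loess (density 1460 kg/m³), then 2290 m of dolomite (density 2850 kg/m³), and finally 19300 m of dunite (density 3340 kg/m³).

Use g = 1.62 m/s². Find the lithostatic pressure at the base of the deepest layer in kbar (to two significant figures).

1.2 kbar

unconsolidated mud: 1610 kg/m³ × 1.62 m/s² × 920 m = 2.400×10^6 Pa = 0.02400 kbar
loess: 1460 kg/m³ × 1.62 m/s² × 200 m = 4.730×10^5 Pa = 4.730×10^-3 kbar
dolomite: 2850 kg/m³ × 1.62 m/s² × 2290 m = 1.057×10^7 Pa = 0.1057 kbar
dunite: 3340 kg/m³ × 1.62 m/s² × 19300 m = 1.044×10^8 Pa = 1.044 kbar
Total = 0.02400 + 4.730×10^-3 + 0.1057 + 1.044 = 1.1787 kbar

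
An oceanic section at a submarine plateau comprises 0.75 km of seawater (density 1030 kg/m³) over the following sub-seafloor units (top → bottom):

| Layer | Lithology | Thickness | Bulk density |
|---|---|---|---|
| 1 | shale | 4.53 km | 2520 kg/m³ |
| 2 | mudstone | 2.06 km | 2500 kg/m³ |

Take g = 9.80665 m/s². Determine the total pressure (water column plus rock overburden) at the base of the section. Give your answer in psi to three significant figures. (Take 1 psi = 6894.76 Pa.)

24700 psi

seawater: 1030 kg/m³ × 9.80665 m/s² × 750 m = 7.576×10^6 Pa = 1099 psi
shale: 2520 kg/m³ × 9.80665 m/s² × 4530 m = 1.119×10^8 Pa = 16237 psi
mudstone: 2500 kg/m³ × 9.80665 m/s² × 2060 m = 5.050×10^7 Pa = 7325 psi
Total = 1099 + 16237 + 7325 = 24661 psi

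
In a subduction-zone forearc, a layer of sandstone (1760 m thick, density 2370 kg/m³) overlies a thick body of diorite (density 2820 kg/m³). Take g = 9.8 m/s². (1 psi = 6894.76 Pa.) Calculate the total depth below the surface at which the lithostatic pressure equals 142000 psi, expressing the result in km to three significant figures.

35.7 km

Pressure at base of upper layers: 2370×9.8×1760 = 4.088×10^7 Pa = 5929 psi
Remaining pressure to be supplied by diorite: 9.791×10^8 − 4.088×10^7 = 9.382×10^8 Pa
Additional depth in diorite = 9.382×10^8 Pa / (2820 kg/m³ × 9.8 m/s²) = 33948 m
Total depth = 1760 m + 33948 m = 35708 m
= 35.708 km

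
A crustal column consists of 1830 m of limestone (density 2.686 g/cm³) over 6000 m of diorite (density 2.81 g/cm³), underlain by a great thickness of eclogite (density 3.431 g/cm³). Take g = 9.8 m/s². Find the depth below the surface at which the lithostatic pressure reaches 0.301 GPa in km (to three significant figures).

Pressure at base of upper layers: 2686×9.8×1830 + 2810×9.8×6000 = 2.134×10^8 Pa = 0.2134 GPa
Remaining pressure to be supplied by eclogite: 3.010×10^8 − 2.134×10^8 = 8.760×10^7 Pa
Additional depth in eclogite = 8.760×10^7 Pa / (3431 kg/m³ × 9.8 m/s²) = 2605.3 m
Total depth = 7830 m + 2605.3 m = 10435 m
= 10.435 km

10.4 km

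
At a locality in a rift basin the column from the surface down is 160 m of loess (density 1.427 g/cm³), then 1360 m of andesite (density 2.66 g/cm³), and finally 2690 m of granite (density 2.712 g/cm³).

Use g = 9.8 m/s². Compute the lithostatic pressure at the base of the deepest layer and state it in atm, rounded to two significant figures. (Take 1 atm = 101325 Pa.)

1100 atm

loess: 1427 kg/m³ × 9.8 m/s² × 160 m = 2.238×10^6 Pa = 22.08 atm
andesite: 2660 kg/m³ × 9.8 m/s² × 1360 m = 3.545×10^7 Pa = 349.9 atm
granite: 2712 kg/m³ × 9.8 m/s² × 2690 m = 7.149×10^7 Pa = 705.6 atm
Total = 22.08 + 349.9 + 705.6 = 1077.6 atm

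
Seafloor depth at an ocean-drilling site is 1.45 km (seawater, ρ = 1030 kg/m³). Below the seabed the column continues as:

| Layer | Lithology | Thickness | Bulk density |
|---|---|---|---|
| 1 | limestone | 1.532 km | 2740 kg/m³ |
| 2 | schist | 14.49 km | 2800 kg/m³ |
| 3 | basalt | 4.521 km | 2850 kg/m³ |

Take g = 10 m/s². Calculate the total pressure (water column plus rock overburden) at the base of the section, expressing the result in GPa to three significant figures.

0.591 GPa

seawater: 1030 kg/m³ × 10 m/s² × 1450 m = 1.494×10^7 Pa = 0.01494 GPa
limestone: 2740 kg/m³ × 10 m/s² × 1532 m = 4.198×10^7 Pa = 0.04198 GPa
schist: 2800 kg/m³ × 10 m/s² × 14490 m = 4.057×10^8 Pa = 0.4057 GPa
basalt: 2850 kg/m³ × 10 m/s² × 4521 m = 1.288×10^8 Pa = 0.1288 GPa
Total = 0.01494 + 0.04198 + 0.4057 + 0.1288 = 0.59148 GPa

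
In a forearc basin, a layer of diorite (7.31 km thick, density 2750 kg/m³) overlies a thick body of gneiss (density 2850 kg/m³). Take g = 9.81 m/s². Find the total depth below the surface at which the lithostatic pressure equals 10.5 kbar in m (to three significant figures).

37800 m

Pressure at base of upper layers: 2750×9.81×7310 = 1.972×10^8 Pa = 1.972 kbar
Remaining pressure to be supplied by gneiss: 1.050×10^9 − 1.972×10^8 = 8.528×10^8 Pa
Additional depth in gneiss = 8.528×10^8 Pa / (2850 kg/m³ × 9.81 m/s²) = 30502 m
Total depth = 7310 m + 30502 m = 37812 m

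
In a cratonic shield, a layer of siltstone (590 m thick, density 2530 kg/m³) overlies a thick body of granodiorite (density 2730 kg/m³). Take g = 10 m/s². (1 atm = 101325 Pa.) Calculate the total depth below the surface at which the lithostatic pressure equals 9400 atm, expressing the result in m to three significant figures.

Pressure at base of upper layers: 2530×10×590 = 1.493×10^7 Pa = 147.3 atm
Remaining pressure to be supplied by granodiorite: 9.525×10^8 − 1.493×10^7 = 9.375×10^8 Pa
Additional depth in granodiorite = 9.375×10^8 Pa / (2730 kg/m³ × 10 m/s²) = 34342 m
Total depth = 590 m + 34342 m = 34932 m

34900 m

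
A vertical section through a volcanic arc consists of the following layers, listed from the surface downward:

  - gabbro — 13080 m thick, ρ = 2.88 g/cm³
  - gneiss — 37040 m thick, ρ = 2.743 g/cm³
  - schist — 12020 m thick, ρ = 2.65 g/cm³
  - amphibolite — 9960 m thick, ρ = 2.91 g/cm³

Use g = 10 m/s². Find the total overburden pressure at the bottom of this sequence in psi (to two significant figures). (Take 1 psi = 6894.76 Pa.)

gabbro: 2880 kg/m³ × 10 m/s² × 13080 m = 3.767×10^8 Pa = 54636 psi
gneiss: 2743 kg/m³ × 10 m/s² × 37040 m = 1.016×10^9 Pa = 1.474×10^5 psi
schist: 2650 kg/m³ × 10 m/s² × 12020 m = 3.185×10^8 Pa = 46199 psi
amphibolite: 2910 kg/m³ × 10 m/s² × 9960 m = 2.898×10^8 Pa = 42037 psi
Total = 54636 + 1.474×10^5 + 46199 + 42037 = 2.9023×10^5 psi

290000 psi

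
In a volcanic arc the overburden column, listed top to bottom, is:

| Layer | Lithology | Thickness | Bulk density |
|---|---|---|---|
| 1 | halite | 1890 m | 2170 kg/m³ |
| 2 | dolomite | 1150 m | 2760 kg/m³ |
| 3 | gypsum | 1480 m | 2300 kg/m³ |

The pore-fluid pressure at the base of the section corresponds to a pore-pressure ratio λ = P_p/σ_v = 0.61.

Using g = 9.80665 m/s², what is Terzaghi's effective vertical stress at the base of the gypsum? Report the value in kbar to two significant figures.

0.41 kbar

Overburden (lithostatic) stress σ_v:
halite: 2170 kg/m³ × 9.80665 m/s² × 1890 m = 4.022×10^7 Pa = 40.22 MPa
dolomite: 2760 kg/m³ × 9.80665 m/s² × 1150 m = 3.113×10^7 Pa = 31.13 MPa
gypsum: 2300 kg/m³ × 9.80665 m/s² × 1480 m = 3.338×10^7 Pa = 33.38 MPa
Total = 40.22 + 31.13 + 33.38 = 104.73 MPa
Pore pressure P_p = λ·σ_v = 0.61 × 104.7 MPa = 63.88 MPa
Effective stress σ' = σ_v − P_p = 104.7 − 63.88 = 40.844 MPa = 0.40844 kbar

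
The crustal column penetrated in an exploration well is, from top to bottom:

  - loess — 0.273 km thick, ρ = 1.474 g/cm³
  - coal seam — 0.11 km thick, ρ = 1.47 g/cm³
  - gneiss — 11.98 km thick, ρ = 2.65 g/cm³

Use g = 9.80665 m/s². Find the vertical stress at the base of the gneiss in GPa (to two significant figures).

0.32 GPa

loess: 1474 kg/m³ × 9.80665 m/s² × 273 m = 3.946×10^6 Pa = 3.946×10^-3 GPa
coal seam: 1470 kg/m³ × 9.80665 m/s² × 110 m = 1.586×10^6 Pa = 1.586×10^-3 GPa
gneiss: 2650 kg/m³ × 9.80665 m/s² × 11980 m = 3.113×10^8 Pa = 0.3113 GPa
Total = 3.946×10^-3 + 1.586×10^-3 + 0.3113 = 0.31686 GPa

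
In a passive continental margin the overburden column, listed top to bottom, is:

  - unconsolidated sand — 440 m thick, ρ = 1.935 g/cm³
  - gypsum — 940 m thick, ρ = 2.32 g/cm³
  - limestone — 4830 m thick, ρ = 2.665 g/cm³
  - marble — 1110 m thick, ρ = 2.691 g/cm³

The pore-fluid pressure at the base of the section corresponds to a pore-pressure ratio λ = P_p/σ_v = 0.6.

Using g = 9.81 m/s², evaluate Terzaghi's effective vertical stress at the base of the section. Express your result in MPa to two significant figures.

74 MPa

Overburden (lithostatic) stress σ_v:
unconsolidated sand: 1935 kg/m³ × 9.81 m/s² × 440 m = 8.352×10^6 Pa = 8.352 MPa
gypsum: 2320 kg/m³ × 9.81 m/s² × 940 m = 2.139×10^7 Pa = 21.39 MPa
limestone: 2665 kg/m³ × 9.81 m/s² × 4830 m = 1.263×10^8 Pa = 126.3 MPa
marble: 2691 kg/m³ × 9.81 m/s² × 1110 m = 2.930×10^7 Pa = 29.30 MPa
Total = 8.352 + 21.39 + 126.3 + 29.30 = 185.32 MPa
Pore pressure P_p = λ·σ_v = 0.6 × 185.3 MPa = 111.2 MPa
Effective stress σ' = σ_v − P_p = 185.3 − 111.2 = 74.129 MPa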